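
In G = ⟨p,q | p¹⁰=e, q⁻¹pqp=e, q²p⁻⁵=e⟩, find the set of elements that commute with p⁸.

⟨p⁸⟩ ⊆ C_G(p⁸) since powers of p⁸ commute with p⁸; so |C_G(p⁸)| ≥ |⟨p⁸⟩| = 5.
By orbit–stabilizer, |C_G(p⁸)| = |G| / |conj. class of p⁸| = 20 / 2 = 10.
The 10 elements commuting with p⁸ are {e, p, p², p³, p⁴, p⁵, p⁶, p⁷, p⁸, p⁹}.

Answer: {e, p, p², p³, p⁴, p⁵, p⁶, p⁷, p⁸, p⁹}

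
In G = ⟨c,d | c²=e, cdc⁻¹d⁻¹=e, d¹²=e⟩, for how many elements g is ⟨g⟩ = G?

⟨g⟩ = G would require ord(g) = |G| = 24, but the maximum element order in G is 12 < 24. So G is not cyclic and no single element generates it: the count is 0.

Answer: 0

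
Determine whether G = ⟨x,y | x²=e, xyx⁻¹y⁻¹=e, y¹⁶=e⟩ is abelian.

Each pair of generators commutes: x·y = xy = y·x. Since the generators pairwise commute, every element of G commutes with every other, so G is abelian.

Answer: Yes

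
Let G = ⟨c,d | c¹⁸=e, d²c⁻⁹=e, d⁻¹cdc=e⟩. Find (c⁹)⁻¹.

The order of (c⁹) is 2 (smallest k with (c⁹)ᵏ = e), so (c⁹)⁻¹ = (c⁹)¹ = c⁹.
Check: (c⁹) · (c⁹) → (c⁹) · c⁹ = e, giving e as required.

Answer: c⁹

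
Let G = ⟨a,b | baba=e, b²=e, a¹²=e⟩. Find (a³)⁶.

Compute successive powers of (a³), reducing at each step:
  (a³)²: (a³) · a³ = a⁶
  (a³)³: (a⁶) · a³ = a⁹
  (a³)⁴: (a⁹) · a³ = e
  (a³)⁵: e · a³ = a³
  (a³)⁶: (a³) · a³ = a⁶

Answer: a⁶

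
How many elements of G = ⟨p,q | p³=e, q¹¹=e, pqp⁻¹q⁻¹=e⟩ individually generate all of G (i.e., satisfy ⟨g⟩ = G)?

G is cyclic of order 33. An element generates G iff its order is 33, and a cyclic group of order 33 has exactly φ(33) = 20 such elements.

Answer: 20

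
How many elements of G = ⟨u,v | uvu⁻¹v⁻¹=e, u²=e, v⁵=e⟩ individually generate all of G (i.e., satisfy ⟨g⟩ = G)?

G is cyclic of order 10. An element generates G iff its order is 10, and a cyclic group of order 10 has exactly φ(10) = 4 such elements.

Answer: 4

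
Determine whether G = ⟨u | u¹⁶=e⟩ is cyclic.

|G| = 16. The element u has order 16 (its powers give 16 distinct elements), so ⟨u⟩ = G and G is cyclic.

Answer: Yes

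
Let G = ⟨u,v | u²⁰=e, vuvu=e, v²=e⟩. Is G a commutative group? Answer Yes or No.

u·v = uv but v·u = u¹⁹v, so u·v ≠ v·u and G is not abelian.

Answer: No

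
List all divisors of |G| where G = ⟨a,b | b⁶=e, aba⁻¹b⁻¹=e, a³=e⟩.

|G| = 18 = 2 · 3². By Lagrange's theorem the order of any subgroup divides 18; the divisors of 18 are 1, 2, 3, 6, 9, 18.

Answer: 1, 2, 3, 6, 9, 18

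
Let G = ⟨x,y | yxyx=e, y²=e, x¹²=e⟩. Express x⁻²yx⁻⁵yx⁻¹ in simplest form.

Multiply left to right, reducing at each step:
  (x¹⁰) · y = x¹⁰y
  (x¹⁰y) · x⁻⁵ = x³y
  (x³y) · y = x³
  (x³) · x⁻¹ = x²

Answer: x²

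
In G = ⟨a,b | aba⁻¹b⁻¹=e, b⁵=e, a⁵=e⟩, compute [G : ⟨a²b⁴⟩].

First find ord(a²b⁴) by computing successive powers:
  (a²b⁴)¹ = a²b⁴, (a²b⁴)² = a⁴b³, (a²b⁴)³ = ab², (a²b⁴)⁴ = a³b, (a²b⁴)⁵ = e.
So |⟨a²b⁴⟩| = ord(a²b⁴) = 5. With |G| = 25, by Lagrange [G : ⟨a²b⁴⟩] = 25/5 = 5.

Answer: 5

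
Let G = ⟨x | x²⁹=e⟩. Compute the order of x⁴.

Compute successive powers until reaching e:
  (x⁴)¹ = x⁴, (x⁴)² = x⁸, (x⁴)³ = x¹², (x⁴)⁴ = x¹⁶, (x⁴)⁵ = x²⁰, (x⁴)⁶ = x²⁴, (x⁴)⁷ = x²⁸, (x⁴)⁸ = x³, (x⁴)⁹ = x⁷, (x⁴)¹⁰ = x¹¹, (x⁴)¹¹ = x¹⁵, (x⁴)¹² = x¹⁹, (x⁴)¹³ = x²³, (x⁴)¹⁴ = x²⁷, (x⁴)¹⁵ = x², (x⁴)¹⁶ = x⁶, (x⁴)¹⁷ = x¹⁰, (x⁴)¹⁸ = x¹⁴, (x⁴)¹⁹ = x¹⁸, (x⁴)²⁰ = x²², (x⁴)²¹ = x²⁶, (x⁴)²² = x, (x⁴)²³ = x⁵, (x⁴)²⁴ = x⁹, (x⁴)²⁵ = x¹³, (x⁴)²⁶ = x¹⁷, (x⁴)²⁷ = x²¹, (x⁴)²⁸ = x²⁵, (x⁴)²⁹ = e.
The smallest positive k with (x⁴)ᵏ = e is 29.

Answer: 29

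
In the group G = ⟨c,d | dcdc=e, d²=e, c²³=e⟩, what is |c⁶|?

Compute successive powers until reaching e:
  (c⁶)¹ = c⁶, (c⁶)² = c¹², (c⁶)³ = c¹⁸, (c⁶)⁴ = c, (c⁶)⁵ = c⁷, (c⁶)⁶ = c¹³, (c⁶)⁷ = c¹⁹, (c⁶)⁸ = c², (c⁶)⁹ = c⁸, (c⁶)¹⁰ = c¹⁴, (c⁶)¹¹ = c²⁰, (c⁶)¹² = c³, (c⁶)¹³ = c⁹, (c⁶)¹⁴ = c¹⁵, (c⁶)¹⁵ = c²¹, (c⁶)¹⁶ = c⁴, (c⁶)¹⁷ = c¹⁰, (c⁶)¹⁸ = c¹⁶, (c⁶)¹⁹ = c²², (c⁶)²⁰ = c⁵, (c⁶)²¹ = c¹¹, (c⁶)²² = c¹⁷, (c⁶)²³ = e.
The smallest positive k with (c⁶)ᵏ = e is 23.

Answer: 23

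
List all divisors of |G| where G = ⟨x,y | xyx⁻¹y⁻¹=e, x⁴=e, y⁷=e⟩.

|G| = 28 = 2² · 7. By Lagrange's theorem the order of any subgroup divides 28; the divisors of 28 are 1, 2, 4, 7, 14, 28.

Answer: 1, 2, 4, 7, 14, 28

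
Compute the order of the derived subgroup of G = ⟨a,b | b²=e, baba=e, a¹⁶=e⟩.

G' = [G, G] is generated by all commutators. The generator-pair commutators are: [a, b] = a².
The subgroup they normally generate is {e, a², a⁴, a⁶, a⁸, a¹⁰, a¹², a¹⁴}, of order 8.
Check: |G/G'| = 32/8 = 4 is the order of the abelianisation.

Answer: 8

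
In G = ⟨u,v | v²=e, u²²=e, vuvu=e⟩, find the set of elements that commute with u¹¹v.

⟨u¹¹v⟩ ⊆ C_G(u¹¹v) since powers of u¹¹v commute with u¹¹v; so |C_G(u¹¹v)| ≥ |⟨u¹¹v⟩| = 2.
By orbit–stabilizer, |C_G(u¹¹v)| = |G| / |conj. class of u¹¹v| = 44 / 11 = 4.
The 4 elements commuting with u¹¹v are {e, u¹¹, v, u¹¹v}.

Answer: {e, u¹¹, v, u¹¹v}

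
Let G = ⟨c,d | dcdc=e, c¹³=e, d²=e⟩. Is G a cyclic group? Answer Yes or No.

Every cyclic group is abelian. But c·d = cd while d·c = c¹²d, so c·d ≠ d·c and G is not abelian. Hence G is not cyclic.

Answer: No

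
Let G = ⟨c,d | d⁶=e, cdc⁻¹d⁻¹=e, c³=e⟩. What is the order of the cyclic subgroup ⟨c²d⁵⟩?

|⟨c²d⁵⟩| equals the order of c²d⁵. Compute successive powers until reaching e:
  (c²d⁵)¹ = c²d⁵, (c²d⁵)² = cd⁴, (c²d⁵)³ = d³, (c²d⁵)⁴ = c²d², (c²d⁵)⁵ = cd, (c²d⁵)⁶ = e.
The smallest positive k with (c²d⁵)ᵏ = e is 6, so |⟨c²d⁵⟩| = 6.

Answer: 6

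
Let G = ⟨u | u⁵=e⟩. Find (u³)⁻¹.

The order of (u³) is 5 (smallest k with (u³)ᵏ = e), so (u³)⁻¹ = (u³)⁴ = u².
Check: (u³) · (u²) → (u³) · u² = e, giving e as required.

Answer: u²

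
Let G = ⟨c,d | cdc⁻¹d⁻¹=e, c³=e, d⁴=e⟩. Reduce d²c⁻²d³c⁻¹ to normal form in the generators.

Multiply left to right, reducing at each step:
  (d²) · c⁻² = cd²
  (cd²) · d³ = cd
  (cd) · c⁻¹ = d

Answer: d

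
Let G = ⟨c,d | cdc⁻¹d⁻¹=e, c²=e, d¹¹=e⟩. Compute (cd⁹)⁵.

Compute successive powers of (cd⁹), reducing at each step:
  (cd⁹)²: (cd⁹) · c = d⁹;   (d⁹) · d⁹ = d⁷
  (cd⁹)³: (d⁷) · c = cd⁷;   (cd⁷) · d⁹ = cd⁵
  (cd⁹)⁴: (cd⁵) · c = d⁵;   (d⁵) · d⁹ = d³
  (cd⁹)⁵: (d³) · c = cd³;   (cd³) · d⁹ = cd

Answer: cd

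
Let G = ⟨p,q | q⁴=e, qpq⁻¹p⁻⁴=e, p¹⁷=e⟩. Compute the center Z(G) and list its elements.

An element z ∈ Z(G) iff z commutes with every generator.
For example e is central: e·p = p = p·e; e·q = q = q·e.
Whereas p ∉ Z(G) since p·q = pq ≠ p⁴q = q·p.
Checking each of the 68 elements this way gives Z(G) = {e}, of order 1.

Answer: {e}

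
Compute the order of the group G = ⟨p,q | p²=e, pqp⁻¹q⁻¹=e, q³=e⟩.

Enumerate words in the generators, reducing via the relations: the distinct elements are
  {e, p, q, pq, q², pq²}.
No further products give new elements, so |G| = 6.

Answer: 6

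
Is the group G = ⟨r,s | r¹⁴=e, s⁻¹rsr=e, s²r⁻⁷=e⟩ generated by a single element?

Every cyclic group is abelian. But r·s = rs while s·r = r⁶s⁻¹, so r·s ≠ s·r and G is not abelian. Hence G is not cyclic.

Answer: No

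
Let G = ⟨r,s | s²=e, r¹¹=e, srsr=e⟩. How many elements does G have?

Enumerate words in the generators, reducing via the relations: the distinct elements are
  {e, r, s, rs, r², r³, r⁴, r⁵, r⁶, r⁷, r⁸, r⁹, r²s, r³s, r¹⁰, r⁴s, r⁵s, r⁶s, r⁷s, r⁸s, r⁹s, r¹⁰s}.
No further products give new elements, so |G| = 22.

Answer: 22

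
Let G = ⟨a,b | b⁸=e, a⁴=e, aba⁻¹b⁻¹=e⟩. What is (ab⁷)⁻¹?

The order of (ab⁷) is 8 (smallest k with (ab⁷)ᵏ = e), so (ab⁷)⁻¹ = (ab⁷)⁷ = a³b.
Check: (ab⁷) · (a³b) → (ab⁷) · a³ = b⁷;   (b⁷) · b = e, giving e as required.

Answer: a³b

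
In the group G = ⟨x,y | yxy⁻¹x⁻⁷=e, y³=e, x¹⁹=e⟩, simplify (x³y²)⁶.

Compute successive powers of (x³y²), reducing at each step:
  (x³y²)²: (x³y²) · x³ = x¹⁷y²;   (x¹⁷y²) · y² = x¹⁷y
  (x³y²)³: (x¹⁷y) · x³ = y;   y · y² = e
  (x³y²)⁴: e · x³ = x³;   (x³) · y² = x³y²
  (x³y²)⁵: (x³y²) · x³ = x¹⁷y²;   (x¹⁷y²) · y² = x¹⁷y
  (x³y²)⁶: (x¹⁷y) · x³ = y;   y · y² = e

Answer: e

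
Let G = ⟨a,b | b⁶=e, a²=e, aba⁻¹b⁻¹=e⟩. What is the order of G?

Enumerate words in the generators, reducing via the relations: the distinct elements are
  {a, b, e, ab, b², b³, b⁴, b⁵, ab², ab³, ab⁴, ab⁵}.
No further products give new elements, so |G| = 12.

Answer: 12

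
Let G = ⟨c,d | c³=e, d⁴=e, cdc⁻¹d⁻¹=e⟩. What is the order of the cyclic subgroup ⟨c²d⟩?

|⟨c²d⟩| equals the order of c²d. Compute successive powers until reaching e:
  (c²d)¹ = c²d, (c²d)² = cd², (c²d)³ = d³, (c²d)⁴ = c², (c²d)⁵ = cd, (c²d)⁶ = d², (c²d)⁷ = c²d³, (c²d)⁸ = c, (c²d)⁹ = d, (c²d)¹⁰ = c²d², (c²d)¹¹ = cd³, (c²d)¹² = e.
The smallest positive k with (c²d)ᵏ = e is 12, so |⟨c²d⟩| = 12.

Answer: 12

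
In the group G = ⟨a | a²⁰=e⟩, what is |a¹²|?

Compute successive powers until reaching e:
  (a¹²)¹ = a¹², (a¹²)² = a⁴, (a¹²)³ = a¹⁶, (a¹²)⁴ = a⁸, (a¹²)⁵ = e.
The smallest positive k with (a¹²)ᵏ = e is 5.

Answer: 5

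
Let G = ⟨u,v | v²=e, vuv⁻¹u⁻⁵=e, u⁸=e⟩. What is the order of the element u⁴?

Compute successive powers until reaching e:
  (u⁴)¹ = u⁴, (u⁴)² = e.
The smallest positive k with (u⁴)ᵏ = e is 2.

Answer: 2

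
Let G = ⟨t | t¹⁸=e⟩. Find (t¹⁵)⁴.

Compute successive powers of (t¹⁵), reducing at each step:
  (t¹⁵)²: (t¹⁵) · t¹⁵ = t¹²
  (t¹⁵)³: (t¹²) · t¹⁵ = t⁹
  (t¹⁵)⁴: (t⁹) · t¹⁵ = t⁶

Answer: t⁶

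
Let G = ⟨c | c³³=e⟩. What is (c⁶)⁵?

Compute successive powers of (c⁶), reducing at each step:
  (c⁶)²: (c⁶) · c⁶ = c¹²
  (c⁶)³: (c¹²) · c⁶ = c¹⁸
  (c⁶)⁴: (c¹⁸) · c⁶ = c²⁴
  (c⁶)⁵: (c²⁴) · c⁶ = c³⁰

Answer: c³⁰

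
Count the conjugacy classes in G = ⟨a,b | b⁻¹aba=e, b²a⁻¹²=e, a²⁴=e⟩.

The conjugacy classes (representative and size) are:
  [e] (size 1), [a] (size 2), [a²] (size 2), [a³] (size 2), [a⁴] (size 2), [a⁵] (size 2), [a¹⁸] (size 2), [a⁷] (size 2), [a¹⁶] (size 2), [a¹⁵] (size 2), [a¹⁴] (size 2), [a¹³] (size 2), [a¹²] (size 1), [a⁶b] (size 12), [a⁵b⁻¹] (size 12).
Class equation: 1 + 2 + 2 + 2 + 2 + 2 + 2 + 2 + 2 + 2 + 2 + 2 + 1 + 12 + 12 = 48 = |G|. So G has 15 conjugacy classes.

Answer: 15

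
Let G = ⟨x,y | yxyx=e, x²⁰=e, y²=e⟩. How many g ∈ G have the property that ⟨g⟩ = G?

⟨g⟩ = G would require ord(g) = |G| = 40, but the maximum element order in G is 20 < 40. So G is not cyclic and no single element generates it: the count is 0.

Answer: 0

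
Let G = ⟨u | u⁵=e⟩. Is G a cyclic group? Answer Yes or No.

|G| = 5. The element u has order 5 (its powers give 5 distinct elements), so ⟨u⟩ = G and G is cyclic.

Answer: Yes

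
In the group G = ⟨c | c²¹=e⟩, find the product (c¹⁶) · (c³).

Compute (c¹⁶) · (c³) by multiplying left to right and reducing via the relations at each step:
  (c¹⁶) · c³ = c¹⁹

Answer: c¹⁹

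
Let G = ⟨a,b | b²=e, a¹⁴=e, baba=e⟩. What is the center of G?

An element z ∈ Z(G) iff z commutes with every generator.
For example a⁷ is central: (a⁷)·a = a⁸ = a·(a⁷); (a⁷)·b = a⁷b = b·(a⁷).
Whereas a ∉ Z(G) since a·b = ab ≠ a¹³b = b·a.
Checking each of the 28 elements this way gives Z(G) = {e, a⁷}, of order 2.

Answer: {e, a⁷}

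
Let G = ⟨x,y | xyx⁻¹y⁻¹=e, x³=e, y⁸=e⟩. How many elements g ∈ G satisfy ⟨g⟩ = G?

G is cyclic of order 24. An element generates G iff its order is 24, and a cyclic group of order 24 has exactly φ(24) = 8 such elements.

Answer: 8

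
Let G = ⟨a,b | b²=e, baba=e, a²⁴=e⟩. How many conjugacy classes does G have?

The conjugacy classes (representative and size) are:
  [e] (size 1), [a²³] (size 2), [a²] (size 2), [a³] (size 2), [a²⁰] (size 2), [a¹⁹] (size 2), [a⁶] (size 2), [a⁷] (size 2), [a⁸] (size 2), [a⁹] (size 2), [a¹⁴] (size 2), [a¹¹] (size 2), [a¹²] (size 1), [a⁴b] (size 12), [a⁵b] (size 12).
Class equation: 1 + 2 + 2 + 2 + 2 + 2 + 2 + 2 + 2 + 2 + 2 + 2 + 1 + 12 + 12 = 48 = |G|. So G has 15 conjugacy classes.

Answer: 15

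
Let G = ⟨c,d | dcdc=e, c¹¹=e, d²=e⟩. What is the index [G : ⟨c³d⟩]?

First find ord(c³d) by computing successive powers:
  (c³d)¹ = c³d, (c³d)² = e.
So |⟨c³d⟩| = ord(c³d) = 2. With |G| = 22, by Lagrange [G : ⟨c³d⟩] = 22/2 = 11.

Answer: 11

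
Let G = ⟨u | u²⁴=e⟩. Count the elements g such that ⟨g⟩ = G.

G is cyclic of order 24. An element generates G iff its order is 24, and a cyclic group of order 24 has exactly φ(24) = 8 such elements.

Answer: 8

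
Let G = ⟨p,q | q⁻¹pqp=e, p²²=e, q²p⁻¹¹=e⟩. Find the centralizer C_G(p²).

⟨p²⟩ ⊆ C_G(p²) since powers of p² commute with p²; so |C_G(p²)| ≥ |⟨p²⟩| = 11.
By orbit–stabilizer, |C_G(p²)| = |G| / |conj. class of p²| = 44 / 2 = 22.
The 22 elements commuting with p² are {e, p, p², p³, p⁴, p⁵, p⁶, p⁷, p⁸, p⁹, p¹⁰, p¹¹, p¹², p¹³, p¹⁴, p¹⁵, p¹⁶, p¹⁷, p¹⁸, p¹⁹, p²⁰, p²¹}.

Answer: {e, p, p², p³, p⁴, p⁵, p⁶, p⁷, p⁸, p⁹, p¹⁰, p¹¹, p¹², p¹³, p¹⁴, p¹⁵, p¹⁶, p¹⁷, p¹⁸, p¹⁹, p²⁰, p²¹}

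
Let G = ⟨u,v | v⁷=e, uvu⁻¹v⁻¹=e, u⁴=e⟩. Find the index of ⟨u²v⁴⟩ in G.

First find ord(u²v⁴) by computing successive powers:
  (u²v⁴)¹ = u²v⁴, (u²v⁴)² = v, (u²v⁴)³ = u²v⁵, (u²v⁴)⁴ = v², (u²v⁴)⁵ = u²v⁶, (u²v⁴)⁶ = v³, (u²v⁴)⁷ = u², (u²v⁴)⁸ = v⁴, (u²v⁴)⁹ = u²v, (u²v⁴)¹⁰ = v⁵, (u²v⁴)¹¹ = u²v², (u²v⁴)¹² = v⁶, (u²v⁴)¹³ = u²v³, (u²v⁴)¹⁴ = e.
So |⟨u²v⁴⟩| = ord(u²v⁴) = 14. With |G| = 28, by Lagrange [G : ⟨u²v⁴⟩] = 28/14 = 2.

Answer: 2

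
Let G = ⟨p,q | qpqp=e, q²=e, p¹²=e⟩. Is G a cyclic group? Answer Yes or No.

Every cyclic group is abelian. But p·q = pq while q·p = p¹¹q, so p·q ≠ q·p and G is not abelian. Hence G is not cyclic.

Answer: No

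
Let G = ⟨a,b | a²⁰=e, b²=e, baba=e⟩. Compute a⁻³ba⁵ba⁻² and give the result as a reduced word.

Multiply left to right, reducing at each step:
  (a¹⁷) · b = a¹⁷b
  (a¹⁷b) · a⁵ = a¹²b
  (a¹²b) · b = a¹²
  (a¹²) · a⁻² = a¹⁰

Answer: a¹⁰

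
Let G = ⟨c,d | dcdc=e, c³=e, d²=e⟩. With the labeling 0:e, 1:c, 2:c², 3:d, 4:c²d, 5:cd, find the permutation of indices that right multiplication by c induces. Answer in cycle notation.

(0 1 2)(3 4 5)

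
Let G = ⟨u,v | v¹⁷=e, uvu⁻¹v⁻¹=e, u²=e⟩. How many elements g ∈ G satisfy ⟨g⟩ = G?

G is cyclic of order 34. An element generates G iff its order is 34, and a cyclic group of order 34 has exactly φ(34) = 16 such elements.

Answer: 16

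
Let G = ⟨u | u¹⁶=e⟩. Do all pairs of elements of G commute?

G has a single generator, so G is cyclic and hence abelian.

Answer: Yes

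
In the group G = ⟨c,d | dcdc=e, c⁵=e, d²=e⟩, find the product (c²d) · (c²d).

Compute (c²d) · (c²d) by multiplying left to right and reducing via the relations at each step:
  (c²d) · c² = d
  d · d = e

Answer: e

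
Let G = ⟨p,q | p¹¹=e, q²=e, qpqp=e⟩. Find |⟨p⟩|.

|⟨p⟩| equals the order of p. Compute successive powers until reaching e:
  p¹ = p, p² = p², p³ = p³, p⁴ = p⁴, p⁵ = p⁵, p⁶ = p⁶, p⁷ = p⁷, p⁸ = p⁸, p⁹ = p⁹, p¹⁰ = p¹⁰, p¹¹ = e.
The smallest positive k with pᵏ = e is 11, so |⟨p⟩| = 11.

Answer: 11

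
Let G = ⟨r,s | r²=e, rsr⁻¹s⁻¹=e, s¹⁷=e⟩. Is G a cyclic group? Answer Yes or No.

|G| = 34. The element rs has order 34 (its powers give 34 distinct elements), so ⟨rs⟩ = G and G is cyclic.

Answer: Yes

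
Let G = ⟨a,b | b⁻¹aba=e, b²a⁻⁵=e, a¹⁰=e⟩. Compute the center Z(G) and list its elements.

An element z ∈ Z(G) iff z commutes with every generator.
For example a⁵ is central: (a⁵)·a = a⁶ = a·(a⁵); (a⁵)·b = b⁻¹ = b·(a⁵).
Whereas a ∉ Z(G) since a·b = ab ≠ a⁴b⁻¹ = b·a.
Checking each of the 20 elements this way gives Z(G) = {e, a⁵}, of order 2.

Answer: {e, a⁵}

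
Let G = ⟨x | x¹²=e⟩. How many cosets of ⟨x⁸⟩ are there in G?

First find ord(x⁸) by computing successive powers:
  (x⁸)¹ = x⁸, (x⁸)² = x⁴, (x⁸)³ = e.
So |⟨x⁸⟩| = ord(x⁸) = 3. With |G| = 12, by Lagrange [G : ⟨x⁸⟩] = 12/3 = 4.

Answer: 4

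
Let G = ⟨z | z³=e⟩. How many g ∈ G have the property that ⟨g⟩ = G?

G is cyclic of order 3. An element generates G iff its order is 3, and a cyclic group of order 3 has exactly φ(3) = 2 such elements.

Answer: 2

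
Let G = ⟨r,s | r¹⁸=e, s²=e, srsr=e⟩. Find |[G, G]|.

G' = [G, G] is generated by all commutators. The generator-pair commutators are: [r, s] = r².
The subgroup they normally generate is {e, r², r⁴, r⁶, r⁸, r¹⁰, r¹², r¹⁴, r¹⁶}, of order 9.
Check: |G/G'| = 36/9 = 4 is the order of the abelianisation.

Answer: 9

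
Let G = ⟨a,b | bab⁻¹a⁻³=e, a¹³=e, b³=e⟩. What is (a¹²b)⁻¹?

The order of (a¹²b) is 3 (smallest k with (a¹²b)ᵏ = e), so (a¹²b)⁻¹ = (a¹²b)² = a⁹b².
Check: (a¹²b) · (a⁹b²) → (a¹²b) · a⁹ = b;   b · b² = e, giving e as required.

Answer: a⁹b²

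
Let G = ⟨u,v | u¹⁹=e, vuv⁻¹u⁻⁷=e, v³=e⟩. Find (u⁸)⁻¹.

The order of (u⁸) is 19 (smallest k with (u⁸)ᵏ = e), so (u⁸)⁻¹ = (u⁸)¹⁸ = u¹¹.
Check: (u⁸) · (u¹¹) → (u⁸) · u¹¹ = e, giving e as required.

Answer: u¹¹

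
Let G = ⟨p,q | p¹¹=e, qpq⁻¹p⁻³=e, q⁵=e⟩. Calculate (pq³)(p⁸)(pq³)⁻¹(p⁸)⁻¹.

[(pq³), (p⁸)] = (pq³)·(p⁸)·(pq³)⁻¹·(p⁸)⁻¹.
  (pq³) · (p⁸) = p⁸q³
  (p⁸q³) · (p²q²) = p⁷
  (p⁷) · (p³) = p¹⁰

Answer: p¹⁰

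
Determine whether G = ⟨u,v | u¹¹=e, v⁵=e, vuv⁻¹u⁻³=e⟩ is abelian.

u·v = uv but v·u = u³v, so u·v ≠ v·u and G is not abelian.

Answer: No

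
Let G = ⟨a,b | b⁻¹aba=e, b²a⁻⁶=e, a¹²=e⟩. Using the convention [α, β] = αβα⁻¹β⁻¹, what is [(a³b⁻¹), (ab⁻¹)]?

[(a³b⁻¹), (ab⁻¹)] = (a³b⁻¹)·(ab⁻¹)·(a³b⁻¹)⁻¹·(ab⁻¹)⁻¹.
  (a³b⁻¹) · (ab⁻¹) = a⁸
  (a⁸) · (a³b) = a⁵b⁻¹
  (a⁵b⁻¹) · (ab) = a⁴

Answer: a⁴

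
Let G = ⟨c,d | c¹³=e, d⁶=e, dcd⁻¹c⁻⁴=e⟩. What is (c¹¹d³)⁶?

Compute successive powers of (c¹¹d³), reducing at each step:
  (c¹¹d³)²: (c¹¹d³) · c¹¹ = d³;   (d³) · d³ = e
  (c¹¹d³)³: e · c¹¹ = c¹¹;   (c¹¹) · d³ = c¹¹d³
  (c¹¹d³)⁴: (c¹¹d³) · c¹¹ = d³;   (d³) · d³ = e
  (c¹¹d³)⁵: e · c¹¹ = c¹¹;   (c¹¹) · d³ = c¹¹d³
  (c¹¹d³)⁶: (c¹¹d³) · c¹¹ = d³;   (d³) · d³ = e

Answer: e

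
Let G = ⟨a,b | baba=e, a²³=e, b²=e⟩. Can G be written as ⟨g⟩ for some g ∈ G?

Every cyclic group is abelian. But a·b = ab while b·a = a²²b, so a·b ≠ b·a and G is not abelian. Hence G is not cyclic.

Answer: No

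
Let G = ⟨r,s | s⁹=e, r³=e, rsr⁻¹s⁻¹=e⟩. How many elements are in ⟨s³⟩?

|⟨s³⟩| equals the order of s³. Compute successive powers until reaching e:
  (s³)¹ = s³, (s³)² = s⁶, (s³)³ = e.
The smallest positive k with (s³)ᵏ = e is 3, so |⟨s³⟩| = 3.

Answer: 3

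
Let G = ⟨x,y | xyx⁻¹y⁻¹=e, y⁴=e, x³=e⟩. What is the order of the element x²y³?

Compute successive powers until reaching e:
  (x²y³)¹ = x²y³, (x²y³)² = xy², (x²y³)³ = y, (x²y³)⁴ = x², (x²y³)⁵ = xy³, (x²y³)⁶ = y², (x²y³)⁷ = x²y, (x²y³)⁸ = x, (x²y³)⁹ = y³, (x²y³)¹⁰ = x²y², (x²y³)¹¹ = xy, (x²y³)¹² = e.
The smallest positive k with (x²y³)ᵏ = e is 12.

Answer: 12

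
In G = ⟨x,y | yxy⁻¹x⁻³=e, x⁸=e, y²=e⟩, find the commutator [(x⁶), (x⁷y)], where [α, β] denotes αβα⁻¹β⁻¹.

[(x⁶), (x⁷y)] = (x⁶)·(x⁷y)·(x⁶)⁻¹·(x⁷y)⁻¹.
  (x⁶) · (x⁷y) = x⁵y
  (x⁵y) · (x²) = x³y
  (x³y) · (x³y) = x⁴

Answer: x⁴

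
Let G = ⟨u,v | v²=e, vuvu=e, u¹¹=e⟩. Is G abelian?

u·v = uv but v·u = u¹⁰v, so u·v ≠ v·u and G is not abelian.

Answer: No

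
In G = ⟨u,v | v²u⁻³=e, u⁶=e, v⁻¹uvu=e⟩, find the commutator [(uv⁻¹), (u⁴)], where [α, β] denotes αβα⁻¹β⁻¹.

[(uv⁻¹), (u⁴)] = (uv⁻¹)·(u⁴)·(uv⁻¹)⁻¹·(u⁴)⁻¹.
  (uv⁻¹) · (u⁴) = v
  v · (uv) = u²
  (u²) · (u²) = u⁴

Answer: u⁴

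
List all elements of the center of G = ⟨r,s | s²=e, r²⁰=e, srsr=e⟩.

An element z ∈ Z(G) iff z commutes with every generator.
For example r¹⁰ is central: (r¹⁰)·r = r¹¹ = r·(r¹⁰); (r¹⁰)·s = r¹⁰s = s·(r¹⁰).
Whereas r ∉ Z(G) since r·s = rs ≠ r¹⁹s = s·r.
Checking each of the 40 elements this way gives Z(G) = {e, r¹⁰}, of order 2.

Answer: {e, r¹⁰}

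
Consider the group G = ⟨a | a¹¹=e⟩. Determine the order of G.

G is generated by a single element, so G is cyclic. The relator gives a¹¹ = e and no smaller power is forced to be e, so the 11 powers {a, e, a², a³, a⁴, a⁵, a⁶, a⁷, a⁸, a⁹, a¹⁰} are distinct. Hence |G| = 11.

Answer: 11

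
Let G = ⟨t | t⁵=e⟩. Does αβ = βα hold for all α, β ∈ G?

G has a single generator, so G is cyclic and hence abelian.

Answer: Yes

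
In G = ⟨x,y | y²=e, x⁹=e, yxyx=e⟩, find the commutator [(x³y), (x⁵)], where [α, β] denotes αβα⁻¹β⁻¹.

[(x³y), (x⁵)] = (x³y)·(x⁵)·(x³y)⁻¹·(x⁵)⁻¹.
  (x³y) · (x⁵) = x⁷y
  (x⁷y) · (x³y) = x⁴
  (x⁴) · (x⁴) = x⁸

Answer: x⁸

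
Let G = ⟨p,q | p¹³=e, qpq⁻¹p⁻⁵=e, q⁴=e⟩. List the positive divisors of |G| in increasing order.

|G| = 52 = 2² · 13. By Lagrange's theorem the order of any subgroup divides 52; the divisors of 52 are 1, 2, 4, 13, 26, 52.

Answer: 1, 2, 4, 13, 26, 52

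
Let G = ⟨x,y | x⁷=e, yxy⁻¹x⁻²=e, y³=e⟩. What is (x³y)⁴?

Compute successive powers of (x³y), reducing at each step:
  (x³y)²: (x³y) · x³ = x²y;   (x²y) · y = x²y²
  (x³y)³: (x²y²) · x³ = y²;   (y²) · y = e
  (x³y)⁴: e · x³ = x³;   (x³) · y = x³y

Answer: x³y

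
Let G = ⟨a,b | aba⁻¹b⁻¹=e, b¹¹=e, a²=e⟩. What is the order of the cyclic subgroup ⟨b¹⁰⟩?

|⟨b¹⁰⟩| equals the order of b¹⁰. Compute successive powers until reaching e:
  (b¹⁰)¹ = b¹⁰, (b¹⁰)² = b⁹, (b¹⁰)³ = b⁸, (b¹⁰)⁴ = b⁷, (b¹⁰)⁵ = b⁶, (b¹⁰)⁶ = b⁵, (b¹⁰)⁷ = b⁴, (b¹⁰)⁸ = b³, (b¹⁰)⁹ = b², (b¹⁰)¹⁰ = b, (b¹⁰)¹¹ = e.
The smallest positive k with (b¹⁰)ᵏ = e is 11, so |⟨b¹⁰⟩| = 11.

Answer: 11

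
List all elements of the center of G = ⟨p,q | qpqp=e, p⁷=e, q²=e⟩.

An element z ∈ Z(G) iff z commutes with every generator.
For example e is central: e·p = p = p·e; e·q = q = q·e.
Whereas p ∉ Z(G) since p·q = pq ≠ p⁶q = q·p.
Checking each of the 14 elements this way gives Z(G) = {e}, of order 1.

Answer: {e}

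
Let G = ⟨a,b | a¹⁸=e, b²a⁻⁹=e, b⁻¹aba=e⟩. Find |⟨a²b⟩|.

|⟨a²b⟩| equals the order of a²b. Compute successive powers until reaching e:
  (a²b)¹ = a²b, (a²b)² = a⁹, (a²b)³ = a²b⁻¹, (a²b)⁴ = e.
The smallest positive k with (a²b)ᵏ = e is 4, so |⟨a²b⟩| = 4.

Answer: 4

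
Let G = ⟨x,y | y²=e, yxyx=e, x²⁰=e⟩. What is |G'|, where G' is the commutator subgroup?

G' = [G, G] is generated by all commutators. The generator-pair commutators are: [x, y] = x².
The subgroup they normally generate is {e, x², x⁴, x⁶, x⁸, x¹⁰, x¹², x¹⁴, x¹⁶, x¹⁸}, of order 10.
Check: |G/G'| = 40/10 = 4 is the order of the abelianisation.

Answer: 10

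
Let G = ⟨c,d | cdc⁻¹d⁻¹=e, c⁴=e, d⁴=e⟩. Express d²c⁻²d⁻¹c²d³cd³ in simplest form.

Multiply left to right, reducing at each step:
  (d²) · c⁻² = c²d²
  (c²d²) · d⁻¹ = c²d
  (c²d) · c² = d
  d · d³ = e
  e · c = c
  c · d³ = cd³

Answer: cd³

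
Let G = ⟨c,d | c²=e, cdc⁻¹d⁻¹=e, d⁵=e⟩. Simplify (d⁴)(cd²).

Compute (d⁴) · (cd²) by multiplying left to right and reducing via the relations at each step:
  (d⁴) · c = cd⁴
  (cd⁴) · d² = cd

Answer: cd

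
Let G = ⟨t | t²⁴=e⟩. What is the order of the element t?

Compute successive powers until reaching e:
  t¹ = t, t² = t², t³ = t³, t⁴ = t⁴, t⁵ = t⁵, t⁶ = t⁶, t⁷ = t⁷, t⁸ = t⁸, t⁹ = t⁹, t¹⁰ = t¹⁰, t¹¹ = t¹¹, t¹² = t¹², t¹³ = t¹³, t¹⁴ = t¹⁴, t¹⁵ = t¹⁵, t¹⁶ = t¹⁶, t¹⁷ = t¹⁷, t¹⁸ = t¹⁸, t¹⁹ = t¹⁹, t²⁰ = t²⁰, t²¹ = t²¹, t²² = t²², t²³ = t²³, t²⁴ = e.
The smallest positive k with tᵏ = e is 24.

Answer: 24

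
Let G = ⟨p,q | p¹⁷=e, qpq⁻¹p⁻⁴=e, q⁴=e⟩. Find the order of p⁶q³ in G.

Compute successive powers until reaching e:
  (p⁶q³)¹ = p⁶q³, (p⁶q³)² = p¹⁶q², (p⁶q³)³ = p¹⁰q, (p⁶q³)⁴ = e.
The smallest positive k with (p⁶q³)ᵏ = e is 4.

Answer: 4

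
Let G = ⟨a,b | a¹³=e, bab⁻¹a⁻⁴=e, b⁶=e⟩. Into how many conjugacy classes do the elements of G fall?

The conjugacy classes (representative and size) are:
  [e] (size 1), [a⁴] (size 6), [a¹¹] (size 6), [a⁷b] (size 13), [a⁸b²] (size 13), [a¹²b³] (size 13), [a⁵b⁴] (size 13), [a¹¹b⁵] (size 13).
Class equation: 1 + 6 + 6 + 13 + 13 + 13 + 13 + 13 = 78 = |G|. So G has 8 conjugacy classes.

Answer: 8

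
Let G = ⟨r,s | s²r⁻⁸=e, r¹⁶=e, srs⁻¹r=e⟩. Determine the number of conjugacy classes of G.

The conjugacy classes (representative and size) are:
  [e] (size 1), [r] (size 2), [r¹⁴] (size 2), [r¹³] (size 2), [r¹²] (size 2), [r⁵] (size 2), [r¹⁰] (size 2), [r⁷] (size 2), [r⁸] (size 1), [s⁻¹] (size 8), [r⁷s⁻¹] (size 8).
Class equation: 1 + 2 + 2 + 2 + 2 + 2 + 2 + 2 + 1 + 8 + 8 = 32 = |G|. So G has 11 conjugacy classes.

Answer: 11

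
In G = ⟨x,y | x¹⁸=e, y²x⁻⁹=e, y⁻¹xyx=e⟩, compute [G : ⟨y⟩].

First find ord(y) by computing successive powers:
  y¹ = y, y² = x⁹, y³ = y⁻¹, y⁴ = e.
So |⟨y⟩| = ord(y) = 4. With |G| = 36, by Lagrange [G : ⟨y⟩] = 36/4 = 9.

Answer: 9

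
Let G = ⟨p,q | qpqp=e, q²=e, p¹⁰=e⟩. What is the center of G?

An element z ∈ Z(G) iff z commutes with every generator.
For example p⁵ is central: (p⁵)·p = p⁶ = p·(p⁵); (p⁵)·q = p⁵q = q·(p⁵).
Whereas p ∉ Z(G) since p·q = pq ≠ p⁹q = q·p.
Checking each of the 20 elements this way gives Z(G) = {e, p⁵}, of order 2.

Answer: {e, p⁵}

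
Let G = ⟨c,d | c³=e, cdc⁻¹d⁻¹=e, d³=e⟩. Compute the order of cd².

Compute successive powers until reaching e:
  (cd²)¹ = cd², (cd²)² = c²d, (cd²)³ = e.
The smallest positive k with (cd²)ᵏ = e is 3.

Answer: 3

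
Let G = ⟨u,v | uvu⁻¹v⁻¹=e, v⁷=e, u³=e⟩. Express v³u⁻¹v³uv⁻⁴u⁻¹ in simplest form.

Multiply left to right, reducing at each step:
  (v³) · u⁻¹ = u²v³
  (u²v³) · v³ = u²v⁶
  (u²v⁶) · u = v⁶
  (v⁶) · v⁻⁴ = v²
  (v²) · u⁻¹ = u²v²

Answer: u²v²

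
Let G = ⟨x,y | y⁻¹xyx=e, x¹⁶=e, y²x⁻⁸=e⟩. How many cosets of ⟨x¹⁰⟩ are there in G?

First find ord(x¹⁰) by computing successive powers:
  (x¹⁰)¹ = x¹⁰, (x¹⁰)² = x⁴, (x¹⁰)³ = x¹⁴, (x¹⁰)⁴ = x⁸, (x¹⁰)⁵ = x², (x¹⁰)⁶ = x¹², (x¹⁰)⁷ = x⁶, (x¹⁰)⁸ = e.
So |⟨x¹⁰⟩| = ord(x¹⁰) = 8. With |G| = 32, by Lagrange [G : ⟨x¹⁰⟩] = 32/8 = 4.

Answer: 4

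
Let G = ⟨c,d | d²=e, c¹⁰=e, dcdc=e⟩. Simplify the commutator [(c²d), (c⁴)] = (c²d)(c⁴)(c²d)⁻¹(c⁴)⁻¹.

[(c²d), (c⁴)] = (c²d)·(c⁴)·(c²d)⁻¹·(c⁴)⁻¹.
  (c²d) · (c⁴) = c⁸d
  (c⁸d) · (c²d) = c⁶
  (c⁶) · (c⁶) = c²

Answer: c²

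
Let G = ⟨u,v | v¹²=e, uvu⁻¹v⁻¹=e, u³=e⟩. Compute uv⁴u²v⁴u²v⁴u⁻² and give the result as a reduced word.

Multiply left to right, reducing at each step:
  u · v⁴ = uv⁴
  (uv⁴) · u² = v⁴
  (v⁴) · v⁴ = v⁸
  (v⁸) · u² = u²v⁸
  (u²v⁸) · v⁴ = u²
  (u²) · u⁻² = e

Answer: e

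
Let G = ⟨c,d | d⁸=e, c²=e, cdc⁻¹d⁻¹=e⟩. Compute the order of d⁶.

Compute successive powers until reaching e:
  (d⁶)¹ = d⁶, (d⁶)² = d⁴, (d⁶)³ = d², (d⁶)⁴ = e.
The smallest positive k with (d⁶)ᵏ = e is 4.

Answer: 4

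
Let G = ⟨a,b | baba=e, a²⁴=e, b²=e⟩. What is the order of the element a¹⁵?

Compute successive powers until reaching e:
  (a¹⁵)¹ = a¹⁵, (a¹⁵)² = a⁶, (a¹⁵)³ = a²¹, (a¹⁵)⁴ = a¹², (a¹⁵)⁵ = a³, (a¹⁵)⁶ = a¹⁸, (a¹⁵)⁷ = a⁹, (a¹⁵)⁸ = e.
The smallest positive k with (a¹⁵)ᵏ = e is 8.

Answer: 8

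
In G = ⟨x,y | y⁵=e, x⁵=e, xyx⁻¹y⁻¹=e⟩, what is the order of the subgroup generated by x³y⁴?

|⟨x³y⁴⟩| equals the order of x³y⁴. Compute successive powers until reaching e:
  (x³y⁴)¹ = x³y⁴, (x³y⁴)² = xy³, (x³y⁴)³ = x⁴y², (x³y⁴)⁴ = x²y, (x³y⁴)⁵ = e.
The smallest positive k with (x³y⁴)ᵏ = e is 5, so |⟨x³y⁴⟩| = 5.

Answer: 5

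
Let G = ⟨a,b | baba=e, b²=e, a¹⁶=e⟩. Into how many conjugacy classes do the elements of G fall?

The conjugacy classes (representative and size) are:
  [e] (size 1), [a¹⁵] (size 2), [a²] (size 2), [a³] (size 2), [a¹²] (size 2), [a⁵] (size 2), [a⁶] (size 2), [a⁷] (size 2), [a⁸] (size 1), [a²b] (size 8), [a¹⁵b] (size 8).
Class equation: 1 + 2 + 2 + 2 + 2 + 2 + 2 + 2 + 1 + 8 + 8 = 32 = |G|. So G has 11 conjugacy classes.

Answer: 11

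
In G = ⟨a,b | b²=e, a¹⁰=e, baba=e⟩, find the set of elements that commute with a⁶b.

⟨a⁶b⟩ ⊆ C_G(a⁶b) since powers of a⁶b commute with a⁶b; so |C_G(a⁶b)| ≥ |⟨a⁶b⟩| = 2.
By orbit–stabilizer, |C_G(a⁶b)| = |G| / |conj. class of a⁶b| = 20 / 5 = 4.
The 4 elements commuting with a⁶b are {e, a⁵, ab, a⁶b}.

Answer: {e, a⁵, ab, a⁶b}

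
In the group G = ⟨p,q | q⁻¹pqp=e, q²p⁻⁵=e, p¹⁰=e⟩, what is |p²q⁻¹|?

Compute successive powers until reaching e:
  (p²q⁻¹)¹ = p²q⁻¹, (p²q⁻¹)² = p⁵, (p²q⁻¹)³ = p²q, (p²q⁻¹)⁴ = e.
The smallest positive k with (p²q⁻¹)ᵏ = e is 4.

Answer: 4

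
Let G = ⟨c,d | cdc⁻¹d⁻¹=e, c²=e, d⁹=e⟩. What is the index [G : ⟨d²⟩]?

First find ord(d²) by computing successive powers:
  (d²)¹ = d², (d²)² = d⁴, (d²)³ = d⁶, (d²)⁴ = d⁸, (d²)⁵ = d, (d²)⁶ = d³, (d²)⁷ = d⁵, (d²)⁸ = d⁷, (d²)⁹ = e.
So |⟨d²⟩| = ord(d²) = 9. With |G| = 18, by Lagrange [G : ⟨d²⟩] = 18/9 = 2.

Answer: 2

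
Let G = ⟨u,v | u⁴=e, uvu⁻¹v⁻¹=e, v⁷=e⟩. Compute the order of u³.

Compute successive powers until reaching e:
  (u³)¹ = u³, (u³)² = u², (u³)³ = u, (u³)⁴ = e.
The smallest positive k with (u³)ᵏ = e is 4.

Answer: 4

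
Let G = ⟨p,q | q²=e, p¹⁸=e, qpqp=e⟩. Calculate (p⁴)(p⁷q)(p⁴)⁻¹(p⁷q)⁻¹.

[(p⁴), (p⁷q)] = (p⁴)·(p⁷q)·(p⁴)⁻¹·(p⁷q)⁻¹.
  (p⁴) · (p⁷q) = p¹¹q
  (p¹¹q) · (p¹⁴) = p¹⁵q
  (p¹⁵q) · (p⁷q) = p⁸

Answer: p⁸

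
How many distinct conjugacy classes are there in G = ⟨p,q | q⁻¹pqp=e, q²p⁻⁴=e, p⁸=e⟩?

The conjugacy classes (representative and size) are:
  [e] (size 1), [p⁷] (size 2), [p⁶] (size 2), [p³] (size 2), [p⁴] (size 1), [p²q⁻¹] (size 4), [p³q⁻¹] (size 4).
Class equation: 1 + 2 + 2 + 2 + 1 + 4 + 4 = 16 = |G|. So G has 7 conjugacy classes.

Answer: 7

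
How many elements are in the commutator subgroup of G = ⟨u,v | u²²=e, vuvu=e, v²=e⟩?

G' = [G, G] is generated by all commutators. The generator-pair commutators are: [u, v] = u².
The subgroup they normally generate is {e, u², u⁴, u⁶, u⁸, u¹⁰, u¹², u¹⁴, u¹⁶, u¹⁸, u²⁰}, of order 11.
Check: |G/G'| = 44/11 = 4 is the order of the abelianisation.

Answer: 11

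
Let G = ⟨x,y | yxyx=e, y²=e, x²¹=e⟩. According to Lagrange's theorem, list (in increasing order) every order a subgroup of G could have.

|G| = 42 = 2 · 3 · 7. By Lagrange's theorem the order of any subgroup divides 42; the divisors of 42 are 1, 2, 3, 6, 7, 14, 21, 42.

Answer: 1, 2, 3, 6, 7, 14, 21, 42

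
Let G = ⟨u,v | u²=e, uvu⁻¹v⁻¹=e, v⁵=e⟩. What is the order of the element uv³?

Compute successive powers until reaching e:
  (uv³)¹ = uv³, (uv³)² = v, (uv³)³ = uv⁴, (uv³)⁴ = v², (uv³)⁵ = u, (uv³)⁶ = v³, (uv³)⁷ = uv, (uv³)⁸ = v⁴, (uv³)⁹ = uv², (uv³)¹⁰ = e.
The smallest positive k with (uv³)ᵏ = e is 10.

Answer: 10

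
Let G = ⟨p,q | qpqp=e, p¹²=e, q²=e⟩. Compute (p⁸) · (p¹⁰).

Compute (p⁸) · (p¹⁰) by multiplying left to right and reducing via the relations at each step:
  (p⁸) · p¹⁰ = p⁶

Answer: p⁶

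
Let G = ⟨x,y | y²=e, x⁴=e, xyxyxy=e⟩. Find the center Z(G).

An element z ∈ Z(G) iff z commutes with every generator.
For example e is central: e·x = x = x·e; e·y = y = y·e.
Whereas x ∉ Z(G) since x·y = xy ≠ yx = y·x.
Checking each of the 24 elements this way gives Z(G) = {e}, of order 1.

Answer: {e}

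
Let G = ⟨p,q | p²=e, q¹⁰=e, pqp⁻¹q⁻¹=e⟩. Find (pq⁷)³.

Compute successive powers of (pq⁷), reducing at each step:
  (pq⁷)²: (pq⁷) · p = q⁷;   (q⁷) · q⁷ = q⁴
  (pq⁷)³: (q⁴) · p = pq⁴;   (pq⁴) · q⁷ = pq

Answer: pq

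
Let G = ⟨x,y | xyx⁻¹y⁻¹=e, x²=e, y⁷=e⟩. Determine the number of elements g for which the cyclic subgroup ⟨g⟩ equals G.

G is cyclic of order 14. An element generates G iff its order is 14, and a cyclic group of order 14 has exactly φ(14) = 6 such elements.

Answer: 6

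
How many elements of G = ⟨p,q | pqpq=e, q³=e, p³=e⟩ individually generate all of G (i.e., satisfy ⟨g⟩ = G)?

⟨g⟩ = G would require ord(g) = |G| = 12, but the maximum element order in G is 3 < 12. So G is not cyclic and no single element generates it: the count is 0.

Answer: 0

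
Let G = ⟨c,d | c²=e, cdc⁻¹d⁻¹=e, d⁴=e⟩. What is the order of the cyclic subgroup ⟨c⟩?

|⟨c⟩| equals the order of c. Compute successive powers until reaching e:
  c¹ = c, c² = e.
The smallest positive k with cᵏ = e is 2, so |⟨c⟩| = 2.

Answer: 2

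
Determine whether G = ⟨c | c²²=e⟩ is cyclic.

|G| = 22. The element c has order 22 (its powers give 22 distinct elements), so ⟨c⟩ = G and G is cyclic.

Answer: Yes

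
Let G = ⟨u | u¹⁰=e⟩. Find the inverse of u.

The order of u is 10 (smallest k with uᵏ = e), so u⁻¹ = u⁹ = u⁹.
Check: u · (u⁹) → u · u⁹ = e, giving e as required.

Answer: u⁹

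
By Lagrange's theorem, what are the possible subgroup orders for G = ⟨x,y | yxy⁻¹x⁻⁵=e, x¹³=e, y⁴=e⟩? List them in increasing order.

|G| = 52 = 2² · 13. By Lagrange's theorem the order of any subgroup divides 52; the divisors of 52 are 1, 2, 4, 13, 26, 52.

Answer: 1, 2, 4, 13, 26, 52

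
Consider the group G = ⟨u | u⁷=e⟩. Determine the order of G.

G is generated by a single element, so G is cyclic. The relator gives u⁷ = e and no smaller power is forced to be e, so the 7 powers {e, u, u², u³, u⁴, u⁵, u⁶} are distinct. Hence |G| = 7.

Answer: 7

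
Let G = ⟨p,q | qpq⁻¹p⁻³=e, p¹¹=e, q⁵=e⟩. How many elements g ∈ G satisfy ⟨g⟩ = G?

⟨g⟩ = G would require ord(g) = |G| = 55, but the maximum element order in G is 11 < 55. So G is not cyclic and no single element generates it: the count is 0.

Answer: 0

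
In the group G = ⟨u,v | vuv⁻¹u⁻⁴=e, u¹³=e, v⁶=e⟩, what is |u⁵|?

Compute successive powers until reaching e:
  (u⁵)¹ = u⁵, (u⁵)² = u¹⁰, (u⁵)³ = u², (u⁵)⁴ = u⁷, (u⁵)⁵ = u¹², (u⁵)⁶ = u⁴, (u⁵)⁷ = u⁹, (u⁵)⁸ = u, (u⁵)⁹ = u⁶, (u⁵)¹⁰ = u¹¹, (u⁵)¹¹ = u³, (u⁵)¹² = u⁸, (u⁵)¹³ = e.
The smallest positive k with (u⁵)ᵏ = e is 13.

Answer: 13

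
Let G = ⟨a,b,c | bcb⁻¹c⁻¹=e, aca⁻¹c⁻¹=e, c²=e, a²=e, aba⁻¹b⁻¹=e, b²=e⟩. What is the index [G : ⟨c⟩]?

First find ord(c) by computing successive powers:
  c¹ = c, c² = e.
So |⟨c⟩| = ord(c) = 2. With |G| = 8, by Lagrange [G : ⟨c⟩] = 8/2 = 4.

Answer: 4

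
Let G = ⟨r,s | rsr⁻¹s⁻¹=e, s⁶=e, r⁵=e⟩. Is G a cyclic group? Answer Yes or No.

|G| = 30. The element rs has order 30 (its powers give 30 distinct elements), so ⟨rs⟩ = G and G is cyclic.

Answer: Yes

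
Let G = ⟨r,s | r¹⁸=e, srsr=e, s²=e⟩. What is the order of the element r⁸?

Compute successive powers until reaching e:
  (r⁸)¹ = r⁸, (r⁸)² = r¹⁶, (r⁸)³ = r⁶, (r⁸)⁴ = r¹⁴, (r⁸)⁵ = r⁴, (r⁸)⁶ = r¹², (r⁸)⁷ = r², (r⁸)⁸ = r¹⁰, (r⁸)⁹ = e.
The smallest positive k with (r⁸)ᵏ = e is 9.

Answer: 9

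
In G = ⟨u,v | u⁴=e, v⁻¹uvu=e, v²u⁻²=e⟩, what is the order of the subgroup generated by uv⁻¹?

|⟨uv⁻¹⟩| equals the order of uv⁻¹. Compute successive powers until reaching e:
  (uv⁻¹)¹ = uv⁻¹, (uv⁻¹)² = u², (uv⁻¹)³ = uv, (uv⁻¹)⁴ = e.
The smallest positive k with (uv⁻¹)ᵏ = e is 4, so |⟨uv⁻¹⟩| = 4.

Answer: 4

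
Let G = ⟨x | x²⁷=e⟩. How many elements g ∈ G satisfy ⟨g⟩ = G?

G is cyclic of order 27. An element generates G iff its order is 27, and a cyclic group of order 27 has exactly φ(27) = 18 such elements.

Answer: 18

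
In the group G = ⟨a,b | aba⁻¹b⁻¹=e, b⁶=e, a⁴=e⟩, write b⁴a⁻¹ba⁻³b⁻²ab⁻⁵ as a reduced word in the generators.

Multiply left to right, reducing at each step:
  (b⁴) · a⁻¹ = a³b⁴
  (a³b⁴) · b = a³b⁵
  (a³b⁵) · a⁻³ = b⁵
  (b⁵) · b⁻² = b³
  (b³) · a = ab³
  (ab³) · b⁻⁵ = ab⁴

Answer: ab⁴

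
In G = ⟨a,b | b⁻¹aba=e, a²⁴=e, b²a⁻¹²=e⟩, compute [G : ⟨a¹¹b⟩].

First find ord(a¹¹b) by computing successive powers:
  (a¹¹b)¹ = a¹¹b, (a¹¹b)² = a¹², (a¹¹b)³ = a¹¹b⁻¹, (a¹¹b)⁴ = e.
So |⟨a¹¹b⟩| = ord(a¹¹b) = 4. With |G| = 48, by Lagrange [G : ⟨a¹¹b⟩] = 48/4 = 12.

Answer: 12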